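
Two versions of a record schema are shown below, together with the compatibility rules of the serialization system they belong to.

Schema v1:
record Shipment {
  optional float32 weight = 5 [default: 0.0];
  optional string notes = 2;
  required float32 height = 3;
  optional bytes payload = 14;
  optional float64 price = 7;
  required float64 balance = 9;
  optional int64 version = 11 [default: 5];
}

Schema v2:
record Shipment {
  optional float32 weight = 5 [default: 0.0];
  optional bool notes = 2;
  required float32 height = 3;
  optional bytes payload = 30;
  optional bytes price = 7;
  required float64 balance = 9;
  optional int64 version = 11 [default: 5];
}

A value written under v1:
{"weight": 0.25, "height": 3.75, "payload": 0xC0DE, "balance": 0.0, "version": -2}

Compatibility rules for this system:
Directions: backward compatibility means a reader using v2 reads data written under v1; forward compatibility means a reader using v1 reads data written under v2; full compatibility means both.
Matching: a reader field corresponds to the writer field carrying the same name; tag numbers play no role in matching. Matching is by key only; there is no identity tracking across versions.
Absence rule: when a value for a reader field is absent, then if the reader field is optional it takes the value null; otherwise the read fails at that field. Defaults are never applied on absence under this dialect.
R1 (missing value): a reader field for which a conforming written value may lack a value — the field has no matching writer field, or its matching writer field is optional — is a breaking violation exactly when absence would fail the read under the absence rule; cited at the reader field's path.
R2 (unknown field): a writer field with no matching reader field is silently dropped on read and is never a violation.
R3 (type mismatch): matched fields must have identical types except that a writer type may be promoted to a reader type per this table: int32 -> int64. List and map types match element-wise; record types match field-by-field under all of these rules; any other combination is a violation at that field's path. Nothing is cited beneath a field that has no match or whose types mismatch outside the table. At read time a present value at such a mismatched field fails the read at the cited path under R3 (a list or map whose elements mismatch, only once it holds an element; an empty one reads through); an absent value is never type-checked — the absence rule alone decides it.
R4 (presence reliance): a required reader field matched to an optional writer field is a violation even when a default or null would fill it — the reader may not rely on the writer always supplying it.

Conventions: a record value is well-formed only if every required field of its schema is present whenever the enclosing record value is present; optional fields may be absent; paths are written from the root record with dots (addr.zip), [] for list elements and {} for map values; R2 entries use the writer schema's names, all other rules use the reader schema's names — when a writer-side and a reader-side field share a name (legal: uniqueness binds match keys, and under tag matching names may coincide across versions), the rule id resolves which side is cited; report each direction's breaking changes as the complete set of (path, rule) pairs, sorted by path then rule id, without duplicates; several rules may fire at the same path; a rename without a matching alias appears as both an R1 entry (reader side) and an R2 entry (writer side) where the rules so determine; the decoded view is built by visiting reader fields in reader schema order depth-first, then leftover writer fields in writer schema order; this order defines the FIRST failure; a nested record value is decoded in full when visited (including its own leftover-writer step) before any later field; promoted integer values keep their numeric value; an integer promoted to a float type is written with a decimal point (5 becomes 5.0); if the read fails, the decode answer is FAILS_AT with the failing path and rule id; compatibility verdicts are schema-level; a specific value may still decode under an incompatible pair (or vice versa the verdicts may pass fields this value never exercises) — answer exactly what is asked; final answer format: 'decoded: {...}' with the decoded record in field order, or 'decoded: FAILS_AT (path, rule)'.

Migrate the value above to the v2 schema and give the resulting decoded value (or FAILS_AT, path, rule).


decoded: {"weight": 0.25, "notes": null, "height": 3.75, "payload": 0xC0DE, "price": null, "balance": 0.0, "version": -2}

the writer's type comes first in each Shipment pair
decode walk for Shipment under reader schema v2:
  weight := 0.25
  notes := null (not supplied -> null)
  height := 3.75
  payload := 0xC0DE
  price := null (not supplied -> null)
  balance := 0.0
  version := -2
  => decoded: {"weight": 0.25, "notes": null, "height": 3.75, "payload": 0xC0DE, "price": null, "balance": 0.0, "version": -2}
ruling out the remaining Shipment differences:
  field notes in record Shipment: type string changed to bool -> shifts the Shipment verdicts, not this decode
  field payload in record Shipment: tag 14 changed to 30 -> triggers nothing under the printed rules; the Shipment answer is the same either way
  field price in record Shipment: type float64 changed to bytes -> shifts the Shipment verdicts, not this decode


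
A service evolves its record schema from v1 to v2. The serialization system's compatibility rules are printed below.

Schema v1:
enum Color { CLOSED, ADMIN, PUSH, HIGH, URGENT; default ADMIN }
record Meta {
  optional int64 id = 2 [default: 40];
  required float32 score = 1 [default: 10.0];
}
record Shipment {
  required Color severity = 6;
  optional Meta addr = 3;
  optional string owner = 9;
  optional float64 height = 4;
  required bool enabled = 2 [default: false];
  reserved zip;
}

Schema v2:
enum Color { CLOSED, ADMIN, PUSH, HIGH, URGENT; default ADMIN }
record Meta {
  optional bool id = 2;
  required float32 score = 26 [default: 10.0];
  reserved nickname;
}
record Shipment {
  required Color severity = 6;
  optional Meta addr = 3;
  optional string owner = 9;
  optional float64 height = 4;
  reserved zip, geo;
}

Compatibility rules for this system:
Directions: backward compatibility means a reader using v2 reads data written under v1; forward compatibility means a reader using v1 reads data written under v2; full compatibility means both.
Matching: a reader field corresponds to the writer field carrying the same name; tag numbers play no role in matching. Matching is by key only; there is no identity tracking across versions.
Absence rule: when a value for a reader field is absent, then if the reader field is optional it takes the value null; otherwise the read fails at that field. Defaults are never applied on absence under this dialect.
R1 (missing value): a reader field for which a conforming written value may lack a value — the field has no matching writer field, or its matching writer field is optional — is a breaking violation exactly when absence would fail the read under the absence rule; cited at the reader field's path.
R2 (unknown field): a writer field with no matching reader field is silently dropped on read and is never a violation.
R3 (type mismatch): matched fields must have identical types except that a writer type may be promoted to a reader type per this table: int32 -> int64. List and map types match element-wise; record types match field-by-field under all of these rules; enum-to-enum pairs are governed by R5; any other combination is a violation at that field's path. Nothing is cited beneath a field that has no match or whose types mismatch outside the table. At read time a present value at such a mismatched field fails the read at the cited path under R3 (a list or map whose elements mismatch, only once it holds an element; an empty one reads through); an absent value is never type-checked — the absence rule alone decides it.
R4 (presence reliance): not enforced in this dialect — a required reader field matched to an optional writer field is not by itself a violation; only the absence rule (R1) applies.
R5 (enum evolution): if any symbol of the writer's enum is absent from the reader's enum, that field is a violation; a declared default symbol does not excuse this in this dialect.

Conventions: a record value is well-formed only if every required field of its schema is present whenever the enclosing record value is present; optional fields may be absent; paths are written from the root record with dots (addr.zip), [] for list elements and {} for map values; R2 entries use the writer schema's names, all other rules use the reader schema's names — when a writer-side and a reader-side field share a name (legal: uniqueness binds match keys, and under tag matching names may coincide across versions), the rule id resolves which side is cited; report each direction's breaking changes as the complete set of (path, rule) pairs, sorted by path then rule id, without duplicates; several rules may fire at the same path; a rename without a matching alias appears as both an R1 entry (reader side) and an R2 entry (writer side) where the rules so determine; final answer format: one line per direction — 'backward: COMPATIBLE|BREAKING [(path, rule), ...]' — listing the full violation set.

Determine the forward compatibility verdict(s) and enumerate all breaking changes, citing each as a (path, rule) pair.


each type pair in Shipment: writer, then reader
forward analysis of Shipment with v1 as reader and v2 as writer:
  severity: Color -> Color, writer required; from severity
  addr: Meta -> Meta, writer optional; from addr
  owner: string -> string, writer optional; from owner
  height: float64 -> float64, writer optional; from height
  no writer field matches reader enabled
  addr.id: bool -> int64, writer optional; from addr.id
  addr.score: float32 -> float32, writer required; from addr.score
  violation R3 at addr.id
  violation R1 at enabled
  => forward: BREAKING (2)
diffs on Shipment not affecting the asked answer:
  field score in record Meta: tag 1 changed to 26 -> no rule fires on it in Shipment's dialect; the asked verdict holds

forward: BREAKING [(addr.id, R3), (enabled, R1)]


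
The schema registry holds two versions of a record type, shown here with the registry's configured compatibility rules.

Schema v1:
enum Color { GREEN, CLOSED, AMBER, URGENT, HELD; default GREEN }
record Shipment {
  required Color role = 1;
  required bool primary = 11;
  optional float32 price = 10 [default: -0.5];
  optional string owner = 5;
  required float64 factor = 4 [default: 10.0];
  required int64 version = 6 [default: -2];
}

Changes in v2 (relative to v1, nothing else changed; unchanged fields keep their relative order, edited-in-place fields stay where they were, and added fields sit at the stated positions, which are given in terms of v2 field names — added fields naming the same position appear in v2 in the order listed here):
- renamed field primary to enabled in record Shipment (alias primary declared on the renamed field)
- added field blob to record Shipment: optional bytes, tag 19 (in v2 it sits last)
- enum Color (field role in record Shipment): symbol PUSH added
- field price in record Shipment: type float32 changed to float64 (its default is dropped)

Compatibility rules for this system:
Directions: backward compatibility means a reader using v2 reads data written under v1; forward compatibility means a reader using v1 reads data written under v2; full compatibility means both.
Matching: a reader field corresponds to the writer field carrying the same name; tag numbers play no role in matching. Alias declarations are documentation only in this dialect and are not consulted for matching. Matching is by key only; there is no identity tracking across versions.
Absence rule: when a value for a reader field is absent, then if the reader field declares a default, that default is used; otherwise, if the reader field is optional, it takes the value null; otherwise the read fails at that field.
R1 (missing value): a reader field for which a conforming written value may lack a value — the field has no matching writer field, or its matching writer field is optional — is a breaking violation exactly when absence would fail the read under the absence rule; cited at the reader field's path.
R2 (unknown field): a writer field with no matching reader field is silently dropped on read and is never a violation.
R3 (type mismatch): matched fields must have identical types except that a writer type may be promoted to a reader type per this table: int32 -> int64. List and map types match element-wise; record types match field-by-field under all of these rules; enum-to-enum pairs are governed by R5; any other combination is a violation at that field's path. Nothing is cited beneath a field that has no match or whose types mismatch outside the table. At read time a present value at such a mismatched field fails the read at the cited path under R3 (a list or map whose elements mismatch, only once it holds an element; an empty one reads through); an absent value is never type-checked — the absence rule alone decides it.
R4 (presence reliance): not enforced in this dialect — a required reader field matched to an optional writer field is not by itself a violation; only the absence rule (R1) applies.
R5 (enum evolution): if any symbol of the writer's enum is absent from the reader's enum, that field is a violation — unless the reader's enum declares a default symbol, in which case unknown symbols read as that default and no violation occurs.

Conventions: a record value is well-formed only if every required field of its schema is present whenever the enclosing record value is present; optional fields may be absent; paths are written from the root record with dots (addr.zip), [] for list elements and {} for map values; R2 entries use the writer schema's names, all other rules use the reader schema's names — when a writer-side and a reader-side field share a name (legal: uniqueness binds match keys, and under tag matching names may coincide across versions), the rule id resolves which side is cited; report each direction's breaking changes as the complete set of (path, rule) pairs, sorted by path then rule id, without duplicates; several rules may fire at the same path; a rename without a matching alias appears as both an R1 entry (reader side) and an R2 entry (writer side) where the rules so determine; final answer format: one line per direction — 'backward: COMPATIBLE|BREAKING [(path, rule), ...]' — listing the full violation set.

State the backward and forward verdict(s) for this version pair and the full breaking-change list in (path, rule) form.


backward: BREAKING [(enabled, R1), (price, R3)]; forward: BREAKING [(price, R3), (primary, R1)]

arrows below run writer -> reader for Shipment
backward for Shipment (reader v2, writer v1):
  role <- role (Color -> Color, writer required)
  no writer field matches reader enabled
  price <- price (float32 -> float64, writer optional)
  owner <- owner (string -> string, writer optional)
  factor <- factor (float64 -> float64, writer required)
  version <- version (int64 -> int64, writer required)
  no writer field matches reader blob
  writer field primary has no reader counterpart
  violation R1 at enabled
  violation R3 at price
  => backward: BREAKING (2)
forward for Shipment (reader v1, writer v2):
  role <- role (Color -> Color, writer required)
  no writer field matches reader primary
  price <- price (float64 -> float32, writer optional)
  owner <- owner (string -> string, writer optional)
  factor <- factor (float64 -> float64, writer required)
  version <- version (int64 -> int64, writer required)
  writer field enabled has no reader counterpart
  writer field blob has no reader counterpart
  violation R3 at price
  violation R1 at primary
  => forward: BREAKING (2)


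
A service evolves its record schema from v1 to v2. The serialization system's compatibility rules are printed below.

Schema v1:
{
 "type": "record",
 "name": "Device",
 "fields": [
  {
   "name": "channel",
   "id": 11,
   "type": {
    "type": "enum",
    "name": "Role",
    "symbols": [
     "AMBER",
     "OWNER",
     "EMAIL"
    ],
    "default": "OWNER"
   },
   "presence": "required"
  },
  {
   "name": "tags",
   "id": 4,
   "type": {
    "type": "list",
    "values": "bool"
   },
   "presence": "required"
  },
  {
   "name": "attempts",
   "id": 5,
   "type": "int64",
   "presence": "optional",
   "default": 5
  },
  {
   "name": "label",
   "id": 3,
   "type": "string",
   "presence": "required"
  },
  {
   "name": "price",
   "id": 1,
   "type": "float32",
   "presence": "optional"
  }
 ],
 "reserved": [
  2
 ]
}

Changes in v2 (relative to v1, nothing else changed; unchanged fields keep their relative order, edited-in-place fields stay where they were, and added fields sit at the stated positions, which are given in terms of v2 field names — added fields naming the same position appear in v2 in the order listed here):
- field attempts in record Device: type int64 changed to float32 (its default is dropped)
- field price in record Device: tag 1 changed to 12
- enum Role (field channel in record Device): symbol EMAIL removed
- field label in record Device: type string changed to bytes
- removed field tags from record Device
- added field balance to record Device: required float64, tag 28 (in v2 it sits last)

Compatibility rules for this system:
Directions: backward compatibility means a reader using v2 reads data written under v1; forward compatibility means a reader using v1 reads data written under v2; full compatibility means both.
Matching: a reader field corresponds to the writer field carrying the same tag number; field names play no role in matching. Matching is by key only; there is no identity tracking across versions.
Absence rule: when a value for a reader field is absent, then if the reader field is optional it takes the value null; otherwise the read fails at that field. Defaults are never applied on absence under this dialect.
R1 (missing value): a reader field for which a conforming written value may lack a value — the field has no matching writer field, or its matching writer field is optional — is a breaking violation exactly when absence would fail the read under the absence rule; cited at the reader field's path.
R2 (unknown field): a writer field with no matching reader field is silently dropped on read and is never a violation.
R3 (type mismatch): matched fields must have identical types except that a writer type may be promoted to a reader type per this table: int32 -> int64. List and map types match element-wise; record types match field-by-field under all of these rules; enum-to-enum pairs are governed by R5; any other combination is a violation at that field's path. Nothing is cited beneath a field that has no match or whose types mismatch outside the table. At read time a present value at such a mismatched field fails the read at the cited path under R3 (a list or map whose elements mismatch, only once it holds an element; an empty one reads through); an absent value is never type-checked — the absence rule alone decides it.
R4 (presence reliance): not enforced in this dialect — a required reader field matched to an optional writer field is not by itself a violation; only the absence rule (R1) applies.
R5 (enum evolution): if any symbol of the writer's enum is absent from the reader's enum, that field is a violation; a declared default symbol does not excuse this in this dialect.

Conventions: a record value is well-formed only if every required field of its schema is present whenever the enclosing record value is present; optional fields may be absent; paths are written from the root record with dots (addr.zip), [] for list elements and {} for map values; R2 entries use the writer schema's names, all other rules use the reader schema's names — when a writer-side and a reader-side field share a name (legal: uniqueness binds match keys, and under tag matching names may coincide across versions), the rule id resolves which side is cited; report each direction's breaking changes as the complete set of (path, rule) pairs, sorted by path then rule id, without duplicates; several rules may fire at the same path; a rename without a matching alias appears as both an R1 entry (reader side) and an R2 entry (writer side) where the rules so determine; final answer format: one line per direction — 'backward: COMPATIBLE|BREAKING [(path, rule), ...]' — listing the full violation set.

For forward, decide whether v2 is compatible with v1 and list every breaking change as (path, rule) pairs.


forward: BREAKING [(attempts, R3), (label, R3), (tags, R1)]

in Device below, arrows point writer -> reader
forward analysis of Device with v1 as reader and v2 as writer:
  channel <- channel (Role -> Role, writer required)
  tags: no writer match
  attempts <- attempts (float32 -> int64, writer optional)
  label <- label (bytes -> string, writer required)
  price: no writer match
  leftover writer field: price
  leftover writer field: balance
  breaking: (attempts, R3)
  breaking: (label, R3)
  breaking: (tags, R1)
  => 3 violation(s): forward is BREAKING for Device
the rest of the Device diff is inert for this question:
  field price in record Device: tag 1 changed to 12 -> triggers nothing under Device's printed rules — same verdict
  enum Role (field channel in record Device): symbol EMAIL removed -> fires only in the backward direction of Device, which is not asked here
  added field balance to record Device: required float64, tag 28 (in v2 it sits last) -> fires only in the backward direction of Device, which is not asked here


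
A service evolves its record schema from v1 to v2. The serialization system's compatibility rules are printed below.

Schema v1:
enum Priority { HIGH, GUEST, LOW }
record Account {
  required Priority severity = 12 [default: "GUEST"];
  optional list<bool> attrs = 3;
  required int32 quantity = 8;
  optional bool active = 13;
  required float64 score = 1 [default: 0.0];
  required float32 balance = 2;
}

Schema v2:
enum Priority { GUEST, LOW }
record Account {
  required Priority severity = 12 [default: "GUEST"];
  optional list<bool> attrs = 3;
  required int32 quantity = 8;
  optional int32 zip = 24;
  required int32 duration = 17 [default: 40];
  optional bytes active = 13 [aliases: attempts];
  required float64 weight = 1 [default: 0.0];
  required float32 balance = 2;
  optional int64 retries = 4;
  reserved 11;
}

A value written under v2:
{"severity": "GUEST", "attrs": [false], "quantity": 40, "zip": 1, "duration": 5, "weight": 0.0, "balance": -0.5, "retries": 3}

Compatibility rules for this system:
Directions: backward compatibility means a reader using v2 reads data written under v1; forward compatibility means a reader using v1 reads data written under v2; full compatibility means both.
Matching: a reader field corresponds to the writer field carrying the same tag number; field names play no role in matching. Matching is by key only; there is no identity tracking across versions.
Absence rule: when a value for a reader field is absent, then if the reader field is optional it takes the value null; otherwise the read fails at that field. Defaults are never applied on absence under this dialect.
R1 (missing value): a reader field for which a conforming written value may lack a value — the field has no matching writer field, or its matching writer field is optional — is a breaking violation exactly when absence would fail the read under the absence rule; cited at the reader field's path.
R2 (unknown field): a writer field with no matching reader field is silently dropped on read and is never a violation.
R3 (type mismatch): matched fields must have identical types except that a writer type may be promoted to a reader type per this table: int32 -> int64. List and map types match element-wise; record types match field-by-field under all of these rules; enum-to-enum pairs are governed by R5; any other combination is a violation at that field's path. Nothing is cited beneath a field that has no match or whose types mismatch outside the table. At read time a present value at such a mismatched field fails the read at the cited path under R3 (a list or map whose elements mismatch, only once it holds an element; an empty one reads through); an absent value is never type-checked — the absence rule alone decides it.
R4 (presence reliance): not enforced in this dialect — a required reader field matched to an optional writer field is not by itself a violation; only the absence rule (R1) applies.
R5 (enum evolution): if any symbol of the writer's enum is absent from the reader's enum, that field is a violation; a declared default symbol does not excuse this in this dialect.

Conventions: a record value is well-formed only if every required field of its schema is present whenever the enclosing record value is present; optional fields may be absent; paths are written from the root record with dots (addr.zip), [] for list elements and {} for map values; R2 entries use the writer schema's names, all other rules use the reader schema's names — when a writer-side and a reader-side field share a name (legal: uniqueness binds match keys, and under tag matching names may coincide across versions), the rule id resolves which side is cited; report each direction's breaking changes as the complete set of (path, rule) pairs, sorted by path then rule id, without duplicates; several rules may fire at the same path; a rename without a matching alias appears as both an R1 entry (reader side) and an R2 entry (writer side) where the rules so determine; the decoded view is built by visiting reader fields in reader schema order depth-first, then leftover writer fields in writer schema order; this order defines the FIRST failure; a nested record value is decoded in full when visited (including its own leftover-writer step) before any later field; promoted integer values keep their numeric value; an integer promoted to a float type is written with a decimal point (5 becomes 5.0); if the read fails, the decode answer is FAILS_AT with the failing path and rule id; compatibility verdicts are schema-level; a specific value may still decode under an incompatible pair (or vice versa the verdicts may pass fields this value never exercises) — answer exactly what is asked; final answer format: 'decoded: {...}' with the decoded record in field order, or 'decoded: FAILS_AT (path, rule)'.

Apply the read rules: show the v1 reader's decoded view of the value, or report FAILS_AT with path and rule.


decoded: {"severity": "GUEST", "attrs": [false], "quantity": 40, "active": null, "score": 0.0, "balance": -0.5}

each type pair in Account: writer, then reader
decode (reader v1):
  severity := "GUEST"
  attrs := [false]
  quantity := 40
  active := null (absent, optional -> null)
  score := 0.0 (from writer weight)
  balance := -0.5
  writer zip: unknown -> dropped
  writer duration: unknown -> dropped
  writer retries: unknown -> dropped
  => decoded: {"severity": "GUEST", "attrs": [false], "quantity": 40, "active": null, "score": 0.0, "balance": -0.5}
checking off the Account differences that do not matter here:
  added field retries to record Account: optional int64, tag 4 (in v2 it sits last) -> triggers nothing under the printed rules; the Account answer is the same either way
  field active in record Account: type bool changed to bytes -> affects the rule determinations only; this particular Account value decodes identically
  renamed field score to weight in record Account -> triggers nothing under the printed rules; the Account answer is the same either way
  added field zip to record Account: optional int32, tag 24 (in v2 it sits immediately before active) -> triggers nothing under the printed rules; the Account answer is the same either way
  enum Priority (field severity in record Account): symbol HIGH removed -> affects the rule determinations only; this particular Account value decodes identically
  added field duration to record Account: required int32, tag 17, default 40 (in v2 it sits immediately before active) -> affects the rule determinations only; this particular Account value decodes identically


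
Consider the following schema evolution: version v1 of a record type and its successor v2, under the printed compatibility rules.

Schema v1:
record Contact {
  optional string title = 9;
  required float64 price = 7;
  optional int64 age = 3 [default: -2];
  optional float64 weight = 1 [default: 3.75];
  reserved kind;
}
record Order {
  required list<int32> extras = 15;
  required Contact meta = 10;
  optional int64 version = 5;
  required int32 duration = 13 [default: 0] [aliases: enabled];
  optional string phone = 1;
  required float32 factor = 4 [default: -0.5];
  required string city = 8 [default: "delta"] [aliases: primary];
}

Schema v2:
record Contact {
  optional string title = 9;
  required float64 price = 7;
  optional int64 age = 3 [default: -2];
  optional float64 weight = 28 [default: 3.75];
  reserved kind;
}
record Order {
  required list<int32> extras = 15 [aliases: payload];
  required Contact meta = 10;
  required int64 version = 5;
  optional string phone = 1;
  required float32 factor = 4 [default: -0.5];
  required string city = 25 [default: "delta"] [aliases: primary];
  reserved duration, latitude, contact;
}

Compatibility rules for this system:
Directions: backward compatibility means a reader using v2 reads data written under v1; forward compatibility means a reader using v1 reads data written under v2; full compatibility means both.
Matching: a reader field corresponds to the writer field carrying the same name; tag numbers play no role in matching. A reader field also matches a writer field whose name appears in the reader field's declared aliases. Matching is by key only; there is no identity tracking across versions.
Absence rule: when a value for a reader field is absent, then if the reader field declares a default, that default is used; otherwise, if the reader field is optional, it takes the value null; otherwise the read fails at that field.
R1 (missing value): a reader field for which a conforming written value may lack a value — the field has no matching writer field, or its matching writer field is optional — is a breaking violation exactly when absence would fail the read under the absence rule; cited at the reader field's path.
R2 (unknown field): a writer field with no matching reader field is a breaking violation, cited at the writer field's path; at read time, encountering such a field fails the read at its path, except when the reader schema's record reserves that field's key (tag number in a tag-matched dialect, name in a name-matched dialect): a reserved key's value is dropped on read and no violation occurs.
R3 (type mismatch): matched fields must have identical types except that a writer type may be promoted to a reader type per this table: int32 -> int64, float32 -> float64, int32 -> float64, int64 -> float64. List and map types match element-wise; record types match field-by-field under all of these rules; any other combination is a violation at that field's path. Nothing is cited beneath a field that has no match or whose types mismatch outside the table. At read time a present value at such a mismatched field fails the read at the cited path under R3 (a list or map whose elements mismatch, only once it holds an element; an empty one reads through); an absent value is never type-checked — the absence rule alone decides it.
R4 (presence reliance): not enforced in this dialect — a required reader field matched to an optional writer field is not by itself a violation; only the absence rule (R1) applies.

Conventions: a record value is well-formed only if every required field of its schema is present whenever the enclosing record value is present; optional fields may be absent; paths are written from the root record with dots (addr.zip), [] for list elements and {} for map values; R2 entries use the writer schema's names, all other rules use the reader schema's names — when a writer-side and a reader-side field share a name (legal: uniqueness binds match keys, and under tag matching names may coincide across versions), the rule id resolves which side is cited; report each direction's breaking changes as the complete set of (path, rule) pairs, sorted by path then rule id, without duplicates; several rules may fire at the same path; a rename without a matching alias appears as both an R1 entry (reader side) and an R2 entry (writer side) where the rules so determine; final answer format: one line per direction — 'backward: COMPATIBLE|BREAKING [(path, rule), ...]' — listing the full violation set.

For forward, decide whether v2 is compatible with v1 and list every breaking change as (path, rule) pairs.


forward: COMPATIBLE []

each type pair in Order: writer, then reader
checking forward for Order: reader v1 against writer v2:
  list<int32> -> list<int32>, writer required: extras aligns to extras
  Contact -> Contact, writer required: meta aligns to meta
  int64 -> int64, writer required: version aligns to version
  duration has no writer counterpart
  string -> string, writer optional: phone aligns to phone
  float32 -> float32, writer required: factor aligns to factor
  string -> string, writer required: city aligns to city
  string -> string, writer optional: meta.title aligns to meta.title
  float64 -> float64, writer required: meta.price aligns to meta.price
  int64 -> int64, writer optional: meta.age aligns to meta.age
  float64 -> float64, writer optional: meta.weight aligns to meta.weight
  => forward verdict for Order: COMPATIBLE, no violations
the rest of the Order diff is inert for this question:
  field weight in record Contact: tag 1 changed to 28 -> no rule fires on it in Order's dialect; the asked verdict holds
  removed field duration from record Order (its key "duration" joins the reserved list) -> no rule fires on it in Order's dialect; the asked verdict holds
  field city in record Order: tag 8 changed to 25 -> no rule fires on it in Order's dialect; the asked verdict holds
  field version in record Order: optional changed to required -> its effect on Order is confined to the backward direction, not asked


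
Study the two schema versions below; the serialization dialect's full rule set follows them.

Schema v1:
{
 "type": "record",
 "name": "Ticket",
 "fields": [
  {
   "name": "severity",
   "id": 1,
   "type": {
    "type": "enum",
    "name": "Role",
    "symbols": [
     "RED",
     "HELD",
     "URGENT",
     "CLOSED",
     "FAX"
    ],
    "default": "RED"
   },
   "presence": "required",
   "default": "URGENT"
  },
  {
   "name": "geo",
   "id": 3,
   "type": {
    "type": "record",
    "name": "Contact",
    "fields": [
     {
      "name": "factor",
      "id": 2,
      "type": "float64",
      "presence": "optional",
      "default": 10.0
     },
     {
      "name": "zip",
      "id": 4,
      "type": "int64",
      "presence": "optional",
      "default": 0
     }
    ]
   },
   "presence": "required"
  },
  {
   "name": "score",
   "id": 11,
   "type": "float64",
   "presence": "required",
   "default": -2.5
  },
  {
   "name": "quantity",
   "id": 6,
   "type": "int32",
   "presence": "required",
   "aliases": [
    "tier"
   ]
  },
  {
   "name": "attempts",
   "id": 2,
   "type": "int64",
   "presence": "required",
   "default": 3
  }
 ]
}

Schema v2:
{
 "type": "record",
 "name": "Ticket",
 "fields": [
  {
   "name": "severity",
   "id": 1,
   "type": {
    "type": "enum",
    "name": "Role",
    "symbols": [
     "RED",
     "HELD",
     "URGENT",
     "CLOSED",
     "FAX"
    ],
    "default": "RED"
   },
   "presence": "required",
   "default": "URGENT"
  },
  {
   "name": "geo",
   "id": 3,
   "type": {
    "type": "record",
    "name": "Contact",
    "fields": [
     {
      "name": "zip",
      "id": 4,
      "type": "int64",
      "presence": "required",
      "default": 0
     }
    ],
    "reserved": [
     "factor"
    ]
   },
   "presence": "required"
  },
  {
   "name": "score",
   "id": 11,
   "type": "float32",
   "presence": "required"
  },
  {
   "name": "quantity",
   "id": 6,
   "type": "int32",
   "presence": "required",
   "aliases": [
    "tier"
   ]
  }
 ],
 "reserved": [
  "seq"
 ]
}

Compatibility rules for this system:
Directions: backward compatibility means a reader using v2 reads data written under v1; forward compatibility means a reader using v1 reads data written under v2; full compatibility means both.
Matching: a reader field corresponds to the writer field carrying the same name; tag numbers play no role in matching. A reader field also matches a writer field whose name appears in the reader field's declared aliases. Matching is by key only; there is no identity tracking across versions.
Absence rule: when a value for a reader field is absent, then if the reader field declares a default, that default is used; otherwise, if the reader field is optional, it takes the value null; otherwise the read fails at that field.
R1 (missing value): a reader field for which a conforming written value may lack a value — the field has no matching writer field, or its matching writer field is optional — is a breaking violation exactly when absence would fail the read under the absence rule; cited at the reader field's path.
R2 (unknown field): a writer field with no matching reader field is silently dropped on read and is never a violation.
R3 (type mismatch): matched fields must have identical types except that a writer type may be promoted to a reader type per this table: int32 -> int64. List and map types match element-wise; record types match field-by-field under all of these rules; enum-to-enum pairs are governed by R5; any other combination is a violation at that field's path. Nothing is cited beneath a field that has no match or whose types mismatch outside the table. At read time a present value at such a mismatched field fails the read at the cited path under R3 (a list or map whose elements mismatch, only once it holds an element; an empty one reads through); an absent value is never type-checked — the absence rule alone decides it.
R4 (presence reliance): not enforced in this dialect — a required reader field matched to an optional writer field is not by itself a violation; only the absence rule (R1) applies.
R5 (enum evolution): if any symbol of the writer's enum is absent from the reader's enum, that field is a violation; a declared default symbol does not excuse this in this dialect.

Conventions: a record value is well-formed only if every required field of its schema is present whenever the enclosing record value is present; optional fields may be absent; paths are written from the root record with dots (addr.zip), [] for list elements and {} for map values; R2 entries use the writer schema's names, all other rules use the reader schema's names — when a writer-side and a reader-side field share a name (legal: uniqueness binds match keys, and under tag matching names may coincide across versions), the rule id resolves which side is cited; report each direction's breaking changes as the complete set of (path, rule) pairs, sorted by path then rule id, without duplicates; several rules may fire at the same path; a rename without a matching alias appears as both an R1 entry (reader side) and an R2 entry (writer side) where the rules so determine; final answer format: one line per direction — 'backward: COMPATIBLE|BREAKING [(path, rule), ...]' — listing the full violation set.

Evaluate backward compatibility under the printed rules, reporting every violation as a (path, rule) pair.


in Ticket below, arrows point writer -> reader
checking backward for Ticket: reader v2 against writer v1:
  severity <- severity (Role -> Role, writer required)
  geo <- geo (Contact -> Contact, writer required)
  score <- score (float64 -> float32, writer required)
  quantity <- quantity (int32 -> int32, writer required)
  attempts (writer side), unknown to reader
  geo.zip <- geo.zip (int64 -> int64, writer optional)
  geo.factor (writer side), unknown to reader
  R3 fires at score
  backward on Ticket therefore BREAKING (1)
remaining Ticket differences; none change what is asked:
  field zip in record Contact: optional changed to required -> triggers nothing under Ticket's printed rules — same verdict
  removed field factor from record Contact (its key "factor" joins the reserved list) -> triggers nothing under Ticket's printed rules — same verdict
  removed field attempts from record Ticket -> triggers nothing under Ticket's printed rules — same verdict

backward: BREAKING [(score, R3)]
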